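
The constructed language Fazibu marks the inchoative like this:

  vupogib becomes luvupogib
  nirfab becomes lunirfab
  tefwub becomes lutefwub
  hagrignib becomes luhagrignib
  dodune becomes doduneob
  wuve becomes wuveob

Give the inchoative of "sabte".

"sabte" ends in -e. The stems ending in -e (dodune → doduneob, wuve → wuveob) add -ob.
So sabte → sabteob.

sabteob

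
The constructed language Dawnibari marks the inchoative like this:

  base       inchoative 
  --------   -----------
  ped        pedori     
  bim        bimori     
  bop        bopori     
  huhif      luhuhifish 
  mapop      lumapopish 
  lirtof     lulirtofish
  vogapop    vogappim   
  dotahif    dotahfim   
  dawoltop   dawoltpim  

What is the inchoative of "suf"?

"suf" has 1 vowel. The stems with 1 vowel (ped → pedori, bim → bimori, bop → bopori) add -ori.
So suf → sufori.

sufori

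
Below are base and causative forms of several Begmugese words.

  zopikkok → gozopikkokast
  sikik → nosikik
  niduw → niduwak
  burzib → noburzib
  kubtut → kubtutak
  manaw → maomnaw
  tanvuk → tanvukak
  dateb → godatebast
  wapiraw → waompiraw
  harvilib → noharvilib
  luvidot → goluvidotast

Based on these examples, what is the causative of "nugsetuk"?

wapiraw and niduw both end in -w yet inflect differently (waompiraw, niduwak), so the final letter is not what conditions the rule; the last vowel is.
"nugsetuk" has last vowel 'u'. The stems whose last vowel is 'u' (kubtut → kubtutak, niduw → niduwak, tanvuk → tanvukak) add -ak.
The other patterns: stems whose last vowel is 'a' insert -om- after the first vowel; stems whose last vowel is 'i' add the prefix no-; stems whose last vowel is 'e' or 'o' add go- … -ast around the stem.
So nugsetuk → nugsetukak.

nugsetukak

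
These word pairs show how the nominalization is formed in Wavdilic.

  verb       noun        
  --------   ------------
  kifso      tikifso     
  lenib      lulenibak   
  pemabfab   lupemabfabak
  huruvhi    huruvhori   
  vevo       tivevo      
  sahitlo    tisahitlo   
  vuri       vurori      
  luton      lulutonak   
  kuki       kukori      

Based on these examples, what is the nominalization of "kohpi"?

huruvhi and lenib both have last vowel 'i' yet inflect differently (huruvhori, lulenibak), so the last vowel is not what conditions the rule; the final letter is.
"kohpi" ends in -i. The stems ending in -i (huruvhi → huruvhori, kuki → kukori, vuri → vurori) drop the final letter and add -ori.
The other patterns: stems ending in -o add the prefix ti-; stems ending in -b or -n add lu- … -ak around the stem.
So kohpi → kohpori.

kohpori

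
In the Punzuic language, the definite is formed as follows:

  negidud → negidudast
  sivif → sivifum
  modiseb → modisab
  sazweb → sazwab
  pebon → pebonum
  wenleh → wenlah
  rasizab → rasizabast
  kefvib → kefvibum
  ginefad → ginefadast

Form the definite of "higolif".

higolifum

"higolif" has last vowel 'i'. The stems whose last vowel is 'i' (kefvib → kefvibum, sivif → sivifum) add -um.
So higolif → higolifum.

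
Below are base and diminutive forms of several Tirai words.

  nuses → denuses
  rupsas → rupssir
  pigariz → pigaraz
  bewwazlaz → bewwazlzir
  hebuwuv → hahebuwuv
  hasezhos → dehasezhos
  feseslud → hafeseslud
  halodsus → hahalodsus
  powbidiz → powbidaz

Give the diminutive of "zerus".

hazerus

rupsas and halodsus both end in -s yet inflect differently (rupssir, hahalodsus), so the final letter is not what conditions the rule; the last vowel is.
"zerus" has last vowel 'u'. The stems whose last vowel is 'u' (feseslud → hafeseslud, hebuwuv → hahebuwuv, halodsus → hahalodsus) add the prefix ha-.
So zerus → hazerus.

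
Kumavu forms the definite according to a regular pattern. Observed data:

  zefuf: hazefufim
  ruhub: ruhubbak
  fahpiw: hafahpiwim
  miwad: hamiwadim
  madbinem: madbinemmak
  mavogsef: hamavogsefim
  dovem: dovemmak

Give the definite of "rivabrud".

harivabrudim

dovem and mavogsef both have last vowel 'e' yet inflect differently (dovemmak, hamavogsefim), so the last vowel is not what conditions the rule; the final letter is.
"rivabrud" ends in -d. The one such stem in the data (miwad → hamiwadim) adds ha- … -im around the stem, so the same rule applies.
So rivabrud → harivabrudim.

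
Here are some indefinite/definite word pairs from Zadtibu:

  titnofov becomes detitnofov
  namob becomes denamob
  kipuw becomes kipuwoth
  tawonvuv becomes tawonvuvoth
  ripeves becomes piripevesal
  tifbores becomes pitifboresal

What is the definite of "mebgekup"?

mebgekupoth

titnofov and tawonvuv both end in -v yet inflect differently (detitnofov, tawonvuvoth), so the final letter is not what conditions the rule; the last vowel is.
"mebgekup" has last vowel 'u'. The stems whose last vowel is 'u' (kipuw → kipuwoth, tawonvuv → tawonvuvoth) add -oth.
So mebgekup → mebgekupoth.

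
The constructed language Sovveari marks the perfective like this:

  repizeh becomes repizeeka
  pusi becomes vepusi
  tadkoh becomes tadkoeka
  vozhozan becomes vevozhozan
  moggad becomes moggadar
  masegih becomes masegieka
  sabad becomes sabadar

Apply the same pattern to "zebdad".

zebdadar

"zebdad" ends in -d. The stems ending in -d (sabad → sabadar, moggad → moggadar) add -ar.
So zebdad → zebdadar.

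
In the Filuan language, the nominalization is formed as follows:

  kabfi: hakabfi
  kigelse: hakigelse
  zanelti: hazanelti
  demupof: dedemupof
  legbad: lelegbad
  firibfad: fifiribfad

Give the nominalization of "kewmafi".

hakewmafi

kigelse and demupof both have 3 vowels yet inflect differently (hakigelse, dedemupof), so the number of vowels is not what conditions the rule; whether the stem ends in a vowel or a consonant is.
"kewmafi" ends in a vowel. The stems ending in a vowel (kabfi → hakabfi, kigelse → hakigelse, zanelti → hazanelti) add the prefix ha-.
So kewmafi → hakewmafi.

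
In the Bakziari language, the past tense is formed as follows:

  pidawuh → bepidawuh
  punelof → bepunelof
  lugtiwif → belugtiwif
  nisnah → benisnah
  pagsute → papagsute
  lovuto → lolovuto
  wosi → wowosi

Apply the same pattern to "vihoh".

lugtiwif and wosi both have last vowel 'i' yet inflect differently (belugtiwif, wowosi), so the last vowel is not what conditions the rule; whether the stem ends in a vowel or a consonant is.
"vihoh" ends in a consonant. The stems ending in a consonant (lugtiwif → belugtiwif, punelof → bepunelof, pidawuh → bepidawuh) add the prefix be-.
So vihoh → bevihoh.

bevihoh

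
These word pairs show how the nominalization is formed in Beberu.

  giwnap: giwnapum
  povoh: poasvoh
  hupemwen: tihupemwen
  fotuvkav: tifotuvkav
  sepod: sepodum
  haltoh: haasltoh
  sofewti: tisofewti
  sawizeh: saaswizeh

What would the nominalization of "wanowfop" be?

wanowfopum

"wanowfop" ends in -p. The one such stem in the data (giwnap → giwnapum) adds -um, so the same rule applies.
So wanowfop → wanowfopum.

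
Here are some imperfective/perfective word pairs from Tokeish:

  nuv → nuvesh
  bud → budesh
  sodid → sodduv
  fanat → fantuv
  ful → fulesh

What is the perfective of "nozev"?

nozvuv

"nozev" has 2 vowels. The stems with 2 vowels (fanat → fantuv, sodid → sodduv) delete the last vowel and add -uv.
The other pattern: stems with 1 vowel add -esh.
So nozev → nozvuv.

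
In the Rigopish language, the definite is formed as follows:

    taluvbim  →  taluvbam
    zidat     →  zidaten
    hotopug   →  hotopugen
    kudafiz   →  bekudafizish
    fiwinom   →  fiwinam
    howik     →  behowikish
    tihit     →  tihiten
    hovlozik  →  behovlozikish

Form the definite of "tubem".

howik and taluvbim both have last vowel 'i' yet inflect differently (behowikish, taluvbam), so the last vowel is not what conditions the rule; the final letter is.
"tubem" ends in -m. The stems ending in -m (taluvbim → taluvbam, fiwinom → fiwinam) change the last vowel to 'a'.
The other patterns: stems ending in -k or -z add be- … -ish around the stem; stems ending in -g or -t add -en.
So tubem → tubam.

tubam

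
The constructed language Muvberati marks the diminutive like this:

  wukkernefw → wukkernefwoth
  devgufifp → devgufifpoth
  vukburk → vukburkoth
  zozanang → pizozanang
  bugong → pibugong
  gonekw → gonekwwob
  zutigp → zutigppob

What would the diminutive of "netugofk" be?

netugofkoth

wukkernefw and gonekw both end in -w yet inflect differently (wukkernefwoth, gonekwwob), so the final letter is not what conditions the rule; the second-to-last letter is.
"netugofk" has second-to-last letter 'f'. The stems whose second-to-last letter is 'f' (wukkernefw → wukkernefwoth, devgufifp → devgufifpoth) add -oth.
So netugofk → netugofkoth.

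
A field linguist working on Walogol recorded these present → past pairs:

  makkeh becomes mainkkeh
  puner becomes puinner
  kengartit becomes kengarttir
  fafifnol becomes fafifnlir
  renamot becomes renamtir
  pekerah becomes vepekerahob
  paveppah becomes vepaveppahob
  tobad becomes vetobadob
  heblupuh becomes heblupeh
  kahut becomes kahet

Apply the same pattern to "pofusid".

pofusdir

makkeh and pekerah both end in -h yet inflect differently (mainkkeh, vepekerahob), so the final letter is not what conditions the rule; the last vowel is.
"pofusid" has last vowel 'i'. The one such stem in the data (kengartit → kengarttir) deletes the last vowel and adds -ir (as do fafifnol, renamot), so the same rule applies.
The other patterns: stems whose last vowel is 'e' insert -in- after the first vowel; stems whose last vowel is 'a' add ve- … -ob around the stem; stems whose last vowel is 'u' change the last vowel to 'e'.
So pofusid → pofusdir.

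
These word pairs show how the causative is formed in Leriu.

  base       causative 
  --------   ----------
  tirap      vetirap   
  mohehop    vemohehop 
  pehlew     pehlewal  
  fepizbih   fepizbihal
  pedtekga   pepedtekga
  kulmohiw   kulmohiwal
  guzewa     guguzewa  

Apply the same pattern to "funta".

fufunta

tirap and guzewa both have last vowel 'a' yet inflect differently (vetirap, guguzewa), so the last vowel is not what conditions the rule; the final letter is.
"funta" ends in -a. The stems ending in -a (guzewa → guguzewa, pedtekga → pepedtekga) repeat the first consonant+vowel as a prefix.
So funta → fufunta.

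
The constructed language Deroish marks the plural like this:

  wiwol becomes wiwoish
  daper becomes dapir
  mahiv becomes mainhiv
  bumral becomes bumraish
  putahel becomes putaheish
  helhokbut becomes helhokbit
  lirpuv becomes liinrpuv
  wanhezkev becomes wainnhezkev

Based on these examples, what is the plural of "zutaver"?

zutavir

wanhezkev and putahel both have last vowel 'e' yet inflect differently (wainnhezkev, putaheish), so the last vowel is not what conditions the rule; the final letter is.
"zutaver" ends in -r. The one such stem in the data (daper → dapir) changes the last vowel to 'i' (as does helhokbut), so the same rule applies.
So zutaver → zutavir.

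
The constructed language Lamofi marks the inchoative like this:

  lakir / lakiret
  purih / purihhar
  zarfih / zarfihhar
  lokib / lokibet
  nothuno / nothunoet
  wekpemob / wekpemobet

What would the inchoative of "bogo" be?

purih and lokib both have last vowel 'i' yet inflect differently (purihhar, lokibet), so the last vowel is not what conditions the rule; the final letter is.
"bogo" ends in -o. The one such stem in the data (nothuno → nothunoet) adds -et, so the same rule applies.
The other pattern: stems ending in -h double the final consonant and add -ar.
So bogo → bogoet.

bogoet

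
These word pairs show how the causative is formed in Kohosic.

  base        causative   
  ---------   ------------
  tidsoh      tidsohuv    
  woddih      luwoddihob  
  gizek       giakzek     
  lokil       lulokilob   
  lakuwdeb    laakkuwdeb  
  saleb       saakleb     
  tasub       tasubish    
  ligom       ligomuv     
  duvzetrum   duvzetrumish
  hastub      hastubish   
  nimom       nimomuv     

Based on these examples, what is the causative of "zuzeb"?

"zuzeb" has last vowel 'e'. The stems whose last vowel is 'e' (lakuwdeb → laakkuwdeb, saleb → saakleb, gizek → giakzek) insert -ak- after the first vowel.
So zuzeb → zuakzeb.

zuakzeb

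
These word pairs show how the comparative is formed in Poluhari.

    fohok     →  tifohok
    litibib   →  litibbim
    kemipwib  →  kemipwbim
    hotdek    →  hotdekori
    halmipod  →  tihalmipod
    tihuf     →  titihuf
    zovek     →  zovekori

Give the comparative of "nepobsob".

zovek and fohok both end in -k yet inflect differently (zovekori, tifohok), so the final letter is not what conditions the rule; the last vowel is.
"nepobsob" has last vowel 'o'. The stems whose last vowel is 'o' (fohok → tifohok, halmipod → tihalmipod) add the prefix ti-.
The other patterns: stems whose last vowel is 'e' add -ori; stems whose last vowel is 'i' delete the last vowel and add -im.
So nepobsob → tinepobsob.

tinepobsob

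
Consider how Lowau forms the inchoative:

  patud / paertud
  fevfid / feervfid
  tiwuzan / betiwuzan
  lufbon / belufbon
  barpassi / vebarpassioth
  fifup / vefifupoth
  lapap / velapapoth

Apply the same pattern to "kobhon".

bekobhon

"kobhon" ends in -n. The stems ending in -n (tiwuzan → betiwuzan, lufbon → belufbon) add the prefix be-.
So kobhon → bekobhon.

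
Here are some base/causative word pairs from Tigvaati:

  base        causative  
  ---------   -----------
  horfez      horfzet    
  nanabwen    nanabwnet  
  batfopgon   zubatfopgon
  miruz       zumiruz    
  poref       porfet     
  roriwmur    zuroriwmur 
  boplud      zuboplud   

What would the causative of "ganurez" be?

nanabwen and batfopgon both end in -n yet inflect differently (nanabwnet, zubatfopgon), so the final letter is not what conditions the rule; the last vowel is.
"ganurez" has last vowel 'e'. The stems whose last vowel is 'e' (poref → porfet, horfez → horfzet, nanabwen → nanabwnet) delete the last vowel and add -et.
So ganurez → ganurzet.

ganurzet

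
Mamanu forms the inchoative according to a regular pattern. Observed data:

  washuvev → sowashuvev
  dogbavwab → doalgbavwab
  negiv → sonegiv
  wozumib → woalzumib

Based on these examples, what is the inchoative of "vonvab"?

voalnvab

wozumib and negiv both have last vowel 'i' yet inflect differently (woalzumib, sonegiv), so the last vowel is not what conditions the rule; the final letter is.
"vonvab" ends in -b. The stems ending in -b (dogbavwab → doalgbavwab, wozumib → woalzumib) insert -al- after the first vowel.
The other pattern: stems ending in -v add the prefix so-.
So vonvab → voalnvab.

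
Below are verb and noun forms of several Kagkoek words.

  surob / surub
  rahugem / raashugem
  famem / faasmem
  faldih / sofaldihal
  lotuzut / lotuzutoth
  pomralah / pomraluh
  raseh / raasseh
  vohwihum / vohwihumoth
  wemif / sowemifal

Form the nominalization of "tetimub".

tetimuboth

"tetimub" has last vowel 'u'. The stems whose last vowel is 'u' (vohwihum → vohwihumoth, lotuzut → lotuzutoth) add -oth.
The other patterns: stems whose last vowel is 'i' add so- … -al around the stem; stems whose last vowel is 'a' or 'o' change the last vowel to 'u'; stems whose last vowel is 'e' insert -as- after the first vowel.
So tetimub → tetimuboth.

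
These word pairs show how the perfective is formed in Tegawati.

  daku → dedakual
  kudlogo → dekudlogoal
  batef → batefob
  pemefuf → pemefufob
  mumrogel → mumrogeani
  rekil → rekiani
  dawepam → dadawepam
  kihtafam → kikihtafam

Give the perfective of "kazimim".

"kazimim" ends in -m. The stems ending in -m (dawepam → dadawepam, kihtafam → kikihtafam) repeat the first consonant+vowel as a prefix.
So kazimim → kakazimim.

kakazimim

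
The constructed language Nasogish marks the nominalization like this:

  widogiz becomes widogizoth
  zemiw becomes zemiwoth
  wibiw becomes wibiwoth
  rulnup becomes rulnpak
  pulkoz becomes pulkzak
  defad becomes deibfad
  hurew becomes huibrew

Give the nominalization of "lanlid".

lanlidoth

widogiz and pulkoz both end in -z yet inflect differently (widogizoth, pulkzak), so the final letter is not what conditions the rule; the last vowel is.
"lanlid" has last vowel 'i'. The stems whose last vowel is 'i' (widogiz → widogizoth, zemiw → zemiwoth, wibiw → wibiwoth) add -oth.
So lanlid → lanlidoth.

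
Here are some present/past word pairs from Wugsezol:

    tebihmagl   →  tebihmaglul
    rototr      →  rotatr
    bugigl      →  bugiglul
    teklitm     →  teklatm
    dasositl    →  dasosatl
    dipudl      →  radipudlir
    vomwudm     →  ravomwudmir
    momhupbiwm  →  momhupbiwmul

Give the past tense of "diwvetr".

momhupbiwm and vomwudm both end in -m yet inflect differently (momhupbiwmul, ravomwudmir), so the final letter is not what conditions the rule; the second-to-last letter is.
"diwvetr" has second-to-last letter 't'. The stems whose second-to-last letter is 't' (teklitm → teklatm, dasositl → dasosatl, rototr → rotatr) change the last vowel to 'a'.
The other patterns: stems whose second-to-last letter is 'g' or 'w' add -ul; stems whose second-to-last letter is 'd' add ra- … -ir around the stem.
So diwvetr → diwvatr.

diwvatr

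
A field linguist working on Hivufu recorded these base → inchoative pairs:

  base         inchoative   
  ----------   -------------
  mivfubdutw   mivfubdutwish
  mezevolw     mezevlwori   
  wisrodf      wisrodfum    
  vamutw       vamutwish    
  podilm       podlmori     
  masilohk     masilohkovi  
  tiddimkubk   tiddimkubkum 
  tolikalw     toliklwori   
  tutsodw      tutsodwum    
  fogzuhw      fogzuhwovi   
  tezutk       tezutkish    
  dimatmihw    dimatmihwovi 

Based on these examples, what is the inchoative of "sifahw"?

sifahwovi

tolikalw and mivfubdutw both end in -w yet inflect differently (toliklwori, mivfubdutwish), so the final letter is not what conditions the rule; the second-to-last letter is.
"sifahw" has second-to-last letter 'h'. The stems whose second-to-last letter is 'h' (fogzuhw → fogzuhwovi, dimatmihw → dimatmihwovi, masilohk → masilohkovi) add -ovi.
So sifahw → sifahwovi.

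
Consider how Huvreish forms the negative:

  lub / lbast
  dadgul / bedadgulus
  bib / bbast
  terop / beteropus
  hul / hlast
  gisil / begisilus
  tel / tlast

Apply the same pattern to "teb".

dadgul and tel both end in -l yet inflect differently (bedadgulus, tlast), so the final letter is not what conditions the rule; the number of vowels is.
"teb" has 1 vowel. The stems with 1 vowel (tel → tlast, lub → lbast, bib → bbast) delete the last vowel and add -ast.
So teb → tbast.

tbast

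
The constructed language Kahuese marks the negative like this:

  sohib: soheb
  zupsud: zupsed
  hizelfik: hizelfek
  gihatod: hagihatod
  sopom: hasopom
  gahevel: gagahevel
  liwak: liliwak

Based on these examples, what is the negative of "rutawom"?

harutawom

zupsud and gihatod both end in -d yet inflect differently (zupsed, hagihatod), so the final letter is not what conditions the rule; the last vowel is.
"rutawom" has last vowel 'o'. The stems whose last vowel is 'o' (gihatod → hagihatod, sopom → hasopom) add the prefix ha-.
So rutawom → harutawom.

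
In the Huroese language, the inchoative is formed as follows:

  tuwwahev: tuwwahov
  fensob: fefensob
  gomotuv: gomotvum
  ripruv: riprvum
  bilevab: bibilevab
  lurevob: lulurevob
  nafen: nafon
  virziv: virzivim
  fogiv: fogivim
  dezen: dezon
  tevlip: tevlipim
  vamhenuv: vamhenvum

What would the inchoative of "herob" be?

heherob

"herob" has last vowel 'o'. The stems whose last vowel is 'o' (lurevob → lulurevob, fensob → fefensob) repeat the first consonant+vowel as a prefix.
So herob → heherob.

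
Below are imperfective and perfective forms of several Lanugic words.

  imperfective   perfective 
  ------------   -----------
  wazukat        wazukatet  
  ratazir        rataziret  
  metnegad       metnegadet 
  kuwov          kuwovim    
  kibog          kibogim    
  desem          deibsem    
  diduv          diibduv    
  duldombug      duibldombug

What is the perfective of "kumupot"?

kuwov and diduv both end in -v yet inflect differently (kuwovim, diibduv), so the final letter is not what conditions the rule; the last vowel is.
"kumupot" has last vowel 'o'. The stems whose last vowel is 'o' (kuwov → kuwovim, kibog → kibogim) add -im.
The other patterns: stems whose last vowel is 'a' or 'i' add -et; stems whose last vowel is 'e' or 'u' insert -ib- after the first vowel.
So kumupot → kumupotim.

kumupotim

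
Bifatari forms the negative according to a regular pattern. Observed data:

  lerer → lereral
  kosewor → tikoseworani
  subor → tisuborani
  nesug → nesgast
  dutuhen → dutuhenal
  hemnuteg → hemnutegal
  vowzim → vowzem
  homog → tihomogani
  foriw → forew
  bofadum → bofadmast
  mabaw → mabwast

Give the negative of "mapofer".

"mapofer" has last vowel 'e'. The stems whose last vowel is 'e' (dutuhen → dutuhenal, lerer → lereral, hemnuteg → hemnutegal) add -al.
The other patterns: stems whose last vowel is 'i' change the last vowel to 'e'; stems whose last vowel is 'o' add ti- … -ani around the stem; stems whose last vowel is 'a' or 'u' delete the last vowel and add -ast.
So mapofer → mapoferal.

mapoferal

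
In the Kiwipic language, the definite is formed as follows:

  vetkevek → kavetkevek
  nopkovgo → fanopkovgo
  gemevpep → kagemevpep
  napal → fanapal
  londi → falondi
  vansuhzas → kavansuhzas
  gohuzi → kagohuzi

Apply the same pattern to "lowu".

londi and gohuzi both end in -i yet inflect differently (falondi, kagohuzi), so the final letter is not what conditions the rule; the first letter is.
"lowu" begins with l-. The one such stem in the data (londi → falondi) adds the prefix fa-, so the same rule applies.
So lowu → falowu.

falowu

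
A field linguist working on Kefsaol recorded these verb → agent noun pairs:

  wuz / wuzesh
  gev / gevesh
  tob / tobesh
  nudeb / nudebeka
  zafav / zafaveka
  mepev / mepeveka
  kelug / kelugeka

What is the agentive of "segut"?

tob and nudeb both end in -b yet inflect differently (tobesh, nudebeka), so the final letter is not what conditions the rule; the number of vowels is.
"segut" has 2 vowels. The stems with 2 vowels (nudeb → nudebeka, zafav → zafaveka, mepev → mepeveka) add -eka.
The other pattern: stems with 1 vowel add -esh.
So segut → seguteka.

seguteka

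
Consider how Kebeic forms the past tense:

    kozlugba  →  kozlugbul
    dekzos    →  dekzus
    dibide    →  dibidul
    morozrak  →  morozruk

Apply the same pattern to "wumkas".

"wumkas" ends in a consonant. The stems ending in a consonant (morozrak → morozruk, dekzos → dekzus) change the last vowel to 'u'.
So wumkas → wumkus.

wumkus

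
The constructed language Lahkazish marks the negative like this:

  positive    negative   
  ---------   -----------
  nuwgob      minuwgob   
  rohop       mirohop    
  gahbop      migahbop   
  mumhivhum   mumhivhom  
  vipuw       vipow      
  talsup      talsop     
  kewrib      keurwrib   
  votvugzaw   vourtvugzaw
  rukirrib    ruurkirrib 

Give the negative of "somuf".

somof

rohop and talsup both end in -p yet inflect differently (mirohop, talsop), so the final letter is not what conditions the rule; the last vowel is.
"somuf" has last vowel 'u'. The stems whose last vowel is 'u' (mumhivhum → mumhivhom, vipuw → vipow, talsup → talsop) change the last vowel to 'o'.
The other patterns: stems whose last vowel is 'o' add the prefix mi-; stems whose last vowel is 'a' or 'i' insert -ur- after the first vowel.
So somuf → somof.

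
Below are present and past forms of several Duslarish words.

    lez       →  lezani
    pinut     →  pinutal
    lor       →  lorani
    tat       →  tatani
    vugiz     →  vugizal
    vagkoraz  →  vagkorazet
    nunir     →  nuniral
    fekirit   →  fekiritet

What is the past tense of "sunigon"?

sunigonet

tat and pinut both end in -t yet inflect differently (tatani, pinutal), so the final letter is not what conditions the rule; the number of vowels is.
"sunigon" has 3 vowels. The stems with 3 vowels (vagkoraz → vagkorazet, fekirit → fekiritet) add -et.
So sunigon → sunigonet.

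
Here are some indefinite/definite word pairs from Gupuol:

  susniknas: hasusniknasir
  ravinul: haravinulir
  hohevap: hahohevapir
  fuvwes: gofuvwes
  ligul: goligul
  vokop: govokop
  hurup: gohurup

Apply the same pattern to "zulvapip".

"zulvapip" has 3 vowels. The stems with 3 vowels (susniknas → hasusniknasir, ravinul → haravinulir, hohevap → hahohevapir) add ha- … -ir around the stem.
The other pattern: stems with 2 vowels add the prefix go-.
So zulvapip → hazulvapipir.

hazulvapipir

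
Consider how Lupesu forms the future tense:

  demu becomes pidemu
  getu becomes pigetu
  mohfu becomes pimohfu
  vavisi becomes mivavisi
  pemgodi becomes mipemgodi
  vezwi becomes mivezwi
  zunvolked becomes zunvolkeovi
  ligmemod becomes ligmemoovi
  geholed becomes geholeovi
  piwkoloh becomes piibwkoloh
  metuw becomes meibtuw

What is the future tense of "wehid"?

wehiovi

ligmemod and piwkoloh both have last vowel 'o' yet inflect differently (ligmemoovi, piibwkoloh), so the last vowel is not what conditions the rule; the final letter is.
"wehid" ends in -d. The stems ending in -d (zunvolked → zunvolkeovi, ligmemod → ligmemoovi, geholed → geholeovi) drop the final letter and add -ovi.
The other patterns: stems ending in -u add the prefix pi-; stems ending in -i add the prefix mi-; stems ending in -h or -w insert -ib- after the first vowel.
So wehid → wehiovi.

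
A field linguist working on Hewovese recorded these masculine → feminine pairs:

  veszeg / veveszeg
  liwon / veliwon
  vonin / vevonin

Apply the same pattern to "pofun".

vepofun

Every pair shown (veszeg → veveszeg, liwon → veliwon, vonin → vevonin) follows the same rule: add the prefix ve-.
So pofun → vepofun.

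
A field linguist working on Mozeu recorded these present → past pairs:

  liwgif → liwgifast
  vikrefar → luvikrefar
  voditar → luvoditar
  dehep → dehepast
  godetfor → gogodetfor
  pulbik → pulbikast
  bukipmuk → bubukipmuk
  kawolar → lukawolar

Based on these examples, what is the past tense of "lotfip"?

lotfipast

kawolar and godetfor both end in -r yet inflect differently (lukawolar, gogodetfor), so the final letter is not what conditions the rule; the last vowel is.
"lotfip" has last vowel 'i'. The stems whose last vowel is 'i' (liwgif → liwgifast, pulbik → pulbikast) add -ast.
The other patterns: stems whose last vowel is 'a' add the prefix lu-; stems whose last vowel is 'o' or 'u' repeat the first consonant+vowel as a prefix.
So lotfip → lotfipast.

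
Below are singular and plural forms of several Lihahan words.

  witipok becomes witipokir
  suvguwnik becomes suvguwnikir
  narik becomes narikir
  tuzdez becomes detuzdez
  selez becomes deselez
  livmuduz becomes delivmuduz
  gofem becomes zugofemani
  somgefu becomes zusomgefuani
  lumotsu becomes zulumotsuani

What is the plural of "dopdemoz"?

dedopdemoz

tuzdez and gofem both have last vowel 'e' yet inflect differently (detuzdez, zugofemani), so the last vowel is not what conditions the rule; the final letter is.
"dopdemoz" ends in -z. The stems ending in -z (tuzdez → detuzdez, selez → deselez, livmuduz → delivmuduz) add the prefix de-.
So dopdemoz → dedopdemoz.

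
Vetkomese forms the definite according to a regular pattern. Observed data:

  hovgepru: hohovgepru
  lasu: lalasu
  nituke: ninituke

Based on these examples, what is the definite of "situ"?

Every pair shown (hovgepru → hohovgepru, lasu → lalasu, nituke → ninituke) follows the same rule: repeat the first consonant+vowel as a prefix.
So situ → sisitu.

sisitu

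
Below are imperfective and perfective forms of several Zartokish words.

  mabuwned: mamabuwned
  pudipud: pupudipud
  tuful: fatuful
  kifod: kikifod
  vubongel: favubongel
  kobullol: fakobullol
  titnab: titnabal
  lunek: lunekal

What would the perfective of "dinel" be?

kobullol and kifod both have last vowel 'o' yet inflect differently (fakobullol, kikifod), so the last vowel is not what conditions the rule; the final letter is.
"dinel" ends in -l. The stems ending in -l (kobullol → fakobullol, tuful → fatuful, vubongel → favubongel) add the prefix fa-.
The other patterns: stems ending in -d repeat the first consonant+vowel as a prefix; stems ending in -b or -k add -al.
So dinel → fadinel.

fadinel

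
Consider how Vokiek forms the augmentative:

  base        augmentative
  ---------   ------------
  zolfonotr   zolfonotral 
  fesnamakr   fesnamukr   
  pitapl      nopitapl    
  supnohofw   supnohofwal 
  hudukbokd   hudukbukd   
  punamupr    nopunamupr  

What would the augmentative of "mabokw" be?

mabukw

punamupr and fesnamakr both end in -r yet inflect differently (nopunamupr, fesnamukr), so the final letter is not what conditions the rule; the second-to-last letter is.
"mabokw" has second-to-last letter 'k'. The stems whose second-to-last letter is 'k' (hudukbokd → hudukbukd, fesnamakr → fesnamukr) change the last vowel to 'u'.
The other patterns: stems whose second-to-last letter is 'p' add the prefix no-; stems whose second-to-last letter is 'f' or 't' add -al.
So mabokw → mabukw.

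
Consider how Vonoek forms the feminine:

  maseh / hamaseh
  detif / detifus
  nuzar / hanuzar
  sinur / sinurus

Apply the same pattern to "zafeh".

nuzar and sinur both end in -r yet inflect differently (hanuzar, sinurus), so the final letter is not what conditions the rule; the last vowel is.
"zafeh" has last vowel 'e'. The one such stem in the data (maseh → hamaseh) adds the prefix ha-, so the same rule applies.
So zafeh → hazafeh.

hazafeh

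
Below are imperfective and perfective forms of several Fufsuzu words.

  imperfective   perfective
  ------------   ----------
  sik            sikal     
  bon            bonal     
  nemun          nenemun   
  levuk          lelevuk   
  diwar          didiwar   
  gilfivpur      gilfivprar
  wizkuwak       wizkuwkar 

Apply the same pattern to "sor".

soral

"sor" has 1 vowel. The stems with 1 vowel (sik → sikal, bon → bonal) add -al.
So sor → soral.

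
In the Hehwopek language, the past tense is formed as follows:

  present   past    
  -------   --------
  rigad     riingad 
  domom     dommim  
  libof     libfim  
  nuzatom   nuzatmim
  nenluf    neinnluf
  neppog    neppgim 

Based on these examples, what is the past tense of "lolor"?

libof and nenluf both end in -f yet inflect differently (libfim, neinnluf), so the final letter is not what conditions the rule; the last vowel is.
"lolor" has last vowel 'o'. The stems whose last vowel is 'o' (neppog → neppgim, libof → libfim, nuzatom → nuzatmim) delete the last vowel and add -im.
The other pattern: stems whose last vowel is 'a' or 'u' insert -in- after the first vowel.
So lolor → lolrim.

lolrim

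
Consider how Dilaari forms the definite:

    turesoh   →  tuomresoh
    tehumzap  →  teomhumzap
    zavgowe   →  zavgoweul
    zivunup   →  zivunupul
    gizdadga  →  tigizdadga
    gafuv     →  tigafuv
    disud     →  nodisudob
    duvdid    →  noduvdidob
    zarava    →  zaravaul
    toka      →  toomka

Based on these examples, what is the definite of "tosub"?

toomsub

"tosub" begins with t-. The stems beginning with t- (turesoh → tuomresoh, toka → toomka, tehumzap → teomhumzap) insert -om- after the first vowel.
The other patterns: stems beginning with g- add the prefix ti-; stems beginning with z- add -ul; stems beginning with d- add no- … -ob around the stem.
So tosub → toomsub.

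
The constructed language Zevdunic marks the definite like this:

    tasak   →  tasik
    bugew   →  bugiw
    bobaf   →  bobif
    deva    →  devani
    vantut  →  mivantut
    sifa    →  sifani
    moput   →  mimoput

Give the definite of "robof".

robif

"robof" ends in -f. The one such stem in the data (bobaf → bobif) changes the last vowel to 'i' (as do bugew, tasak), so the same rule applies.
The other patterns: stems ending in -a drop the final letter and add -ani; stems ending in -t add the prefix mi-.
So robof → robif.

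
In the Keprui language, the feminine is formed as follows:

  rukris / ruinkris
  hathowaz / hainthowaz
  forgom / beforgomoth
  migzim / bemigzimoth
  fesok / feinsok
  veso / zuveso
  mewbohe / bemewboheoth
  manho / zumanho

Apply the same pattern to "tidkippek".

forgom and manho both have last vowel 'o' yet inflect differently (beforgomoth, zumanho), so the last vowel is not what conditions the rule; the final letter is.
"tidkippek" ends in -k. The one such stem in the data (fesok → feinsok) inserts -in- after the first vowel (as do rukris, hathowaz), so the same rule applies.
So tidkippek → tiindkippek.

tiindkippek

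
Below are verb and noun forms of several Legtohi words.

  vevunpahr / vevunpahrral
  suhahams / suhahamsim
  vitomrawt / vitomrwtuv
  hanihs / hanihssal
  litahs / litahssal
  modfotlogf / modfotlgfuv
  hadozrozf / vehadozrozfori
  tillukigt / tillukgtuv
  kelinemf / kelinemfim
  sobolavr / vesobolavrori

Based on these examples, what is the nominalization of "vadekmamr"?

modfotlogf and kelinemf both end in -f yet inflect differently (modfotlgfuv, kelinemfim), so the final letter is not what conditions the rule; the second-to-last letter is.
"vadekmamr" has second-to-last letter 'm'. The stems whose second-to-last letter is 'm' (kelinemf → kelinemfim, suhahams → suhahamsim) add -im.
The other patterns: stems whose second-to-last letter is 'g' or 'w' delete the last vowel and add -uv; stems whose second-to-last letter is 'h' double the final consonant and add -al; stems whose second-to-last letter is 'v' or 'z' add ve- … -ori around the stem.
So vadekmamr → vadekmamrim.

vadekmamrim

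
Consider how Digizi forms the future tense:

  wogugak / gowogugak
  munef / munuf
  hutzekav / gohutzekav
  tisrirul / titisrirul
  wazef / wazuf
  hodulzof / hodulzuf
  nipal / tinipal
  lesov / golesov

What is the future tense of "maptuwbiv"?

"maptuwbiv" ends in -v. The stems ending in -v (hutzekav → gohutzekav, lesov → golesov) add the prefix go-.
The other patterns: stems ending in -f change the last vowel to 'u'; stems ending in -l add the prefix ti-.
So maptuwbiv → gomaptuwbiv.

gomaptuwbiv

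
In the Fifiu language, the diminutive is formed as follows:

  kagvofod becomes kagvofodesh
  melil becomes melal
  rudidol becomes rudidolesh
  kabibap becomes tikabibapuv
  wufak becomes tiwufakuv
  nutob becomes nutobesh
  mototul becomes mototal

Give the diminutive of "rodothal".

rudidol and mototul both end in -l yet inflect differently (rudidolesh, mototal), so the final letter is not what conditions the rule; the last vowel is.
"rodothal" has last vowel 'a'. The stems whose last vowel is 'a' (wufak → tiwufakuv, kabibap → tikabibapuv) add ti- … -uv around the stem.
So rodothal → tirodothaluv.

tirodothaluv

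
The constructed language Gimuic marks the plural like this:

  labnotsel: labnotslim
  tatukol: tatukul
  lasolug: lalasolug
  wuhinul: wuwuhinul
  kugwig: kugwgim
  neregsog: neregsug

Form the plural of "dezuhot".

wuhinul and tatukol both end in -l yet inflect differently (wuwuhinul, tatukul), so the final letter is not what conditions the rule; the last vowel is.
"dezuhot" has last vowel 'o'. The stems whose last vowel is 'o' (tatukol → tatukul, neregsog → neregsug) change the last vowel to 'u'.
The other patterns: stems whose last vowel is 'u' repeat the first consonant+vowel as a prefix; stems whose last vowel is 'e' or 'i' delete the last vowel and add -im.
So dezuhot → dezuhut.

dezuhut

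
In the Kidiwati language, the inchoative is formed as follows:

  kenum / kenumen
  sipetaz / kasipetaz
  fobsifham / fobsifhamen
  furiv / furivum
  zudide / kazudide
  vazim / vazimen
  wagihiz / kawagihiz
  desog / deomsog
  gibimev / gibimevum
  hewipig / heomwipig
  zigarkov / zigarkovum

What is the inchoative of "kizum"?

kizumen

"kizum" ends in -m. The stems ending in -m (vazim → vazimen, kenum → kenumen, fobsifham → fobsifhamen) add -en.
The other patterns: stems ending in -g insert -om- after the first vowel; stems ending in -v add -um; stems ending in -e or -z add the prefix ka-.
So kizum → kizumen.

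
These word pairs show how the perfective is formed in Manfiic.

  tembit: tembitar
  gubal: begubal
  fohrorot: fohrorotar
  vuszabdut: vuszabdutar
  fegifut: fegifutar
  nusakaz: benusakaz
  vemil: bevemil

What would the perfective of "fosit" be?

"fosit" ends in -t. The stems ending in -t (tembit → tembitar, fegifut → fegifutar, fohrorot → fohrorotar) add -ar.
So fosit → fositar.

fositar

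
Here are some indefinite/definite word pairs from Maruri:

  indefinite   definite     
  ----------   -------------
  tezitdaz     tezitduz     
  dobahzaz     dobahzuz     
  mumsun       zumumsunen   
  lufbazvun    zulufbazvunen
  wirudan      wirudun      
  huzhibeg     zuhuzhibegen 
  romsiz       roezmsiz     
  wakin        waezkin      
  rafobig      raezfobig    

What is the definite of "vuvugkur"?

zuvuvugkuren

"vuvugkur" has last vowel 'u'. The stems whose last vowel is 'u' (mumsun → zumumsunen, lufbazvun → zulufbazvunen) add zu- … -en around the stem.
So vuvugkur → zuvuvugkuren.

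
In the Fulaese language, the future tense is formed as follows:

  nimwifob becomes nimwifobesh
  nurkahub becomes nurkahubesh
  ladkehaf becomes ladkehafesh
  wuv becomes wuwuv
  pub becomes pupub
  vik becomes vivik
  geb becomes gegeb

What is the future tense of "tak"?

tatak

"tak" has 1 vowel. The stems with 1 vowel (wuv → wuwuv, pub → pupub, vik → vivik) repeat the first consonant+vowel as a prefix.
So tak → tatak.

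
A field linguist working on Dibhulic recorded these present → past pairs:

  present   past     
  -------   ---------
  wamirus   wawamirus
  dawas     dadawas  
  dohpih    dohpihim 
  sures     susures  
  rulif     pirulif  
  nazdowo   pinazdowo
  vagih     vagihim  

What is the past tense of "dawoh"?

rulif and vagih both have last vowel 'i' yet inflect differently (pirulif, vagihim), so the last vowel is not what conditions the rule; the final letter is.
"dawoh" ends in -h. The stems ending in -h (vagih → vagihim, dohpih → dohpihim) add -im.
So dawoh → dawohim.

dawohim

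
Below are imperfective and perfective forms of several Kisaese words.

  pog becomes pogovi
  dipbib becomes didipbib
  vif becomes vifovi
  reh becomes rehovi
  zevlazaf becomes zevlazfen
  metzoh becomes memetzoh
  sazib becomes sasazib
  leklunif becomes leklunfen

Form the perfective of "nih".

reh and metzoh both end in -h yet inflect differently (rehovi, memetzoh), so the final letter is not what conditions the rule; the number of vowels is.
"nih" has 1 vowel. The stems with 1 vowel (vif → vifovi, reh → rehovi, pog → pogovi) add -ovi.
The other patterns: stems with 2 vowels repeat the first consonant+vowel as a prefix; stems with 3 vowels delete the last vowel and add -en.
So nih → nihovi.

nihovi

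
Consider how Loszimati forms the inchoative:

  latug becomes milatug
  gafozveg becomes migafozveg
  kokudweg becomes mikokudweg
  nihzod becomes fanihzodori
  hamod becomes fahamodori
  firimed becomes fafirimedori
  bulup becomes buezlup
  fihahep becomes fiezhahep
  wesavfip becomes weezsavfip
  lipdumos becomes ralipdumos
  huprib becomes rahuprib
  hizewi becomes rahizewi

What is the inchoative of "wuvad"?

gafozveg and firimed both have last vowel 'e' yet inflect differently (migafozveg, fafirimedori), so the last vowel is not what conditions the rule; the final letter is.
"wuvad" ends in -d. The stems ending in -d (nihzod → fanihzodori, hamod → fahamodori, firimed → fafirimedori) add fa- … -ori around the stem.
The other patterns: stems ending in -g add the prefix mi-; stems ending in -p insert -ez- after the first vowel; stems ending in -b, -i or -s add the prefix ra-.
So wuvad → fawuvadori.

fawuvadori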